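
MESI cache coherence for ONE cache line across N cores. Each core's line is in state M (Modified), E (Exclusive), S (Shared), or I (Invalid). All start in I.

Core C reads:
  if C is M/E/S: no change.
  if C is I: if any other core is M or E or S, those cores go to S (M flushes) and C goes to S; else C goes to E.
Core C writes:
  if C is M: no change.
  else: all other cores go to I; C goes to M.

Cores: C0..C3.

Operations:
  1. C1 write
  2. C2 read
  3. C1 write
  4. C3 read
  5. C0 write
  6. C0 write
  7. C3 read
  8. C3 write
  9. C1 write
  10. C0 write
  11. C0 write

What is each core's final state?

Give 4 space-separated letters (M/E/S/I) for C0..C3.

Answer: M I I I

Derivation:
Op 1: C1 write [C1 write: invalidate none -> C1=M] -> [I,M,I,I]
Op 2: C2 read [C2 read from I: others=['C1=M'] -> C2=S, others downsized to S] -> [I,S,S,I]
Op 3: C1 write [C1 write: invalidate ['C2=S'] -> C1=M] -> [I,M,I,I]
Op 4: C3 read [C3 read from I: others=['C1=M'] -> C3=S, others downsized to S] -> [I,S,I,S]
Op 5: C0 write [C0 write: invalidate ['C1=S', 'C3=S'] -> C0=M] -> [M,I,I,I]
Op 6: C0 write [C0 write: already M (modified), no change] -> [M,I,I,I]
Op 7: C3 read [C3 read from I: others=['C0=M'] -> C3=S, others downsized to S] -> [S,I,I,S]
Op 8: C3 write [C3 write: invalidate ['C0=S'] -> C3=M] -> [I,I,I,M]
Op 9: C1 write [C1 write: invalidate ['C3=M'] -> C1=M] -> [I,M,I,I]
Op 10: C0 write [C0 write: invalidate ['C1=M'] -> C0=M] -> [M,I,I,I]
Op 11: C0 write [C0 write: already M (modified), no change] -> [M,I,I,I]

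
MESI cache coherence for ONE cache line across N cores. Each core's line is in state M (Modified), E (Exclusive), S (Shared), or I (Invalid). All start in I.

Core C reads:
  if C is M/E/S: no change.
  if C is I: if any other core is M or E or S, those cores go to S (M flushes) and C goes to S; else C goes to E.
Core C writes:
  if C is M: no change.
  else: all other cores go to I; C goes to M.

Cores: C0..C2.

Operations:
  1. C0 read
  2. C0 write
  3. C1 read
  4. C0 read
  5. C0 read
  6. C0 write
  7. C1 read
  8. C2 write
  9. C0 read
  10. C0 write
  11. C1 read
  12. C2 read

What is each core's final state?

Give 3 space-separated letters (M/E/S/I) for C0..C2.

Op 1: C0 read [C0 read from I: no other sharers -> C0=E (exclusive)] -> [E,I,I]
Op 2: C0 write [C0 write: invalidate none -> C0=M] -> [M,I,I]
Op 3: C1 read [C1 read from I: others=['C0=M'] -> C1=S, others downsized to S] -> [S,S,I]
Op 4: C0 read [C0 read: already in S, no change] -> [S,S,I]
Op 5: C0 read [C0 read: already in S, no change] -> [S,S,I]
Op 6: C0 write [C0 write: invalidate ['C1=S'] -> C0=M] -> [M,I,I]
Op 7: C1 read [C1 read from I: others=['C0=M'] -> C1=S, others downsized to S] -> [S,S,I]
Op 8: C2 write [C2 write: invalidate ['C0=S', 'C1=S'] -> C2=M] -> [I,I,M]
Op 9: C0 read [C0 read from I: others=['C2=M'] -> C0=S, others downsized to S] -> [S,I,S]
Op 10: C0 write [C0 write: invalidate ['C2=S'] -> C0=M] -> [M,I,I]
Op 11: C1 read [C1 read from I: others=['C0=M'] -> C1=S, others downsized to S] -> [S,S,I]
Op 12: C2 read [C2 read from I: others=['C0=S', 'C1=S'] -> C2=S, others downsized to S] -> [S,S,S]

Answer: S S S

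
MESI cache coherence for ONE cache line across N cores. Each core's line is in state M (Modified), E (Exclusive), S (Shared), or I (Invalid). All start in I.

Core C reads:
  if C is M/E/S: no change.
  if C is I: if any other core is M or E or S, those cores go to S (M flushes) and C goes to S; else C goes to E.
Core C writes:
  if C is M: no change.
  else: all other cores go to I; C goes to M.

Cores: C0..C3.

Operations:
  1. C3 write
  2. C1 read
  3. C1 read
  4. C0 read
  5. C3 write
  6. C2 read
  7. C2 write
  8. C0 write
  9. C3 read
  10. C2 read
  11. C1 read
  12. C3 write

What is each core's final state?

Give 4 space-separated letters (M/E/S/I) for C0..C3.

Op 1: C3 write [C3 write: invalidate none -> C3=M] -> [I,I,I,M]
Op 2: C1 read [C1 read from I: others=['C3=M'] -> C1=S, others downsized to S] -> [I,S,I,S]
Op 3: C1 read [C1 read: already in S, no change] -> [I,S,I,S]
Op 4: C0 read [C0 read from I: others=['C1=S', 'C3=S'] -> C0=S, others downsized to S] -> [S,S,I,S]
Op 5: C3 write [C3 write: invalidate ['C0=S', 'C1=S'] -> C3=M] -> [I,I,I,M]
Op 6: C2 read [C2 read from I: others=['C3=M'] -> C2=S, others downsized to S] -> [I,I,S,S]
Op 7: C2 write [C2 write: invalidate ['C3=S'] -> C2=M] -> [I,I,M,I]
Op 8: C0 write [C0 write: invalidate ['C2=M'] -> C0=M] -> [M,I,I,I]
Op 9: C3 read [C3 read from I: others=['C0=M'] -> C3=S, others downsized to S] -> [S,I,I,S]
Op 10: C2 read [C2 read from I: others=['C0=S', 'C3=S'] -> C2=S, others downsized to S] -> [S,I,S,S]
Op 11: C1 read [C1 read from I: others=['C0=S', 'C2=S', 'C3=S'] -> C1=S, others downsized to S] -> [S,S,S,S]
Op 12: C3 write [C3 write: invalidate ['C0=S', 'C1=S', 'C2=S'] -> C3=M] -> [I,I,I,M]

Answer: I I I M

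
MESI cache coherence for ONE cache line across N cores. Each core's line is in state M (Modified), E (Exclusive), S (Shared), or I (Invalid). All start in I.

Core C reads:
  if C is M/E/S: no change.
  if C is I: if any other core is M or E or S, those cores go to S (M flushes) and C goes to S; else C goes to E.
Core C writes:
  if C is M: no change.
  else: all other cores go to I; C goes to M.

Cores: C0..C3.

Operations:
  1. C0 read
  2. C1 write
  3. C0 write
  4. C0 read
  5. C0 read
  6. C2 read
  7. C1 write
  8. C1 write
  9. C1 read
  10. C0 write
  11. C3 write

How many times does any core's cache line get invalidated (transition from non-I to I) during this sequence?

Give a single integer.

Answer: 6

Derivation:
Op 1: C0 read [C0 read from I: no other sharers -> C0=E (exclusive)] -> [E,I,I,I] (invalidations this op: 0; running total: 0)
Op 2: C1 write [C1 write: invalidate ['C0=E'] -> C1=M] -> [I,M,I,I] (invalidations this op: 1; running total: 1)
Op 3: C0 write [C0 write: invalidate ['C1=M'] -> C0=M] -> [M,I,I,I] (invalidations this op: 1; running total: 2)
Op 4: C0 read [C0 read: already in M, no change] -> [M,I,I,I] (invalidations this op: 0; running total: 2)
Op 5: C0 read [C0 read: already in M, no change] -> [M,I,I,I] (invalidations this op: 0; running total: 2)
Op 6: C2 read [C2 read from I: others=['C0=M'] -> C2=S, others downsized to S] -> [S,I,S,I] (invalidations this op: 0; running total: 2)
Op 7: C1 write [C1 write: invalidate ['C0=S', 'C2=S'] -> C1=M] -> [I,M,I,I] (invalidations this op: 2; running total: 4)
Op 8: C1 write [C1 write: already M (modified), no change] -> [I,M,I,I] (invalidations this op: 0; running total: 4)
Op 9: C1 read [C1 read: already in M, no change] -> [I,M,I,I] (invalidations this op: 0; running total: 4)
Op 10: C0 write [C0 write: invalidate ['C1=M'] -> C0=M] -> [M,I,I,I] (invalidations this op: 1; running total: 5)
Op 11: C3 write [C3 write: invalidate ['C0=M'] -> C3=M] -> [I,I,I,M] (invalidations this op: 1; running total: 6)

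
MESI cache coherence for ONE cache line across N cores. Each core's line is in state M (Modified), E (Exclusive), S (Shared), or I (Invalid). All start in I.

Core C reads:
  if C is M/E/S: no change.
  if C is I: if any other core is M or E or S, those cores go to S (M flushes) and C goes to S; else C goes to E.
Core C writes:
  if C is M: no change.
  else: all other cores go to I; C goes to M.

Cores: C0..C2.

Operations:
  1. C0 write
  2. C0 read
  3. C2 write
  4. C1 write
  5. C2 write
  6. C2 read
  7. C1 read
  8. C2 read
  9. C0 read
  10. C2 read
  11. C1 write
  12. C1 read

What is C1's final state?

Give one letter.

Answer: M

Derivation:
Op 1: C0 write [C0 write: invalidate none -> C0=M] -> [M,I,I]
Op 2: C0 read [C0 read: already in M, no change] -> [M,I,I]
Op 3: C2 write [C2 write: invalidate ['C0=M'] -> C2=M] -> [I,I,M]
Op 4: C1 write [C1 write: invalidate ['C2=M'] -> C1=M] -> [I,M,I]
Op 5: C2 write [C2 write: invalidate ['C1=M'] -> C2=M] -> [I,I,M]
Op 6: C2 read [C2 read: already in M, no change] -> [I,I,M]
Op 7: C1 read [C1 read from I: others=['C2=M'] -> C1=S, others downsized to S] -> [I,S,S]
Op 8: C2 read [C2 read: already in S, no change] -> [I,S,S]
Op 9: C0 read [C0 read from I: others=['C1=S', 'C2=S'] -> C0=S, others downsized to S] -> [S,S,S]
Op 10: C2 read [C2 read: already in S, no change] -> [S,S,S]
Op 11: C1 write [C1 write: invalidate ['C0=S', 'C2=S'] -> C1=M] -> [I,M,I]
Op 12: C1 read [C1 read: already in M, no change] -> [I,M,I]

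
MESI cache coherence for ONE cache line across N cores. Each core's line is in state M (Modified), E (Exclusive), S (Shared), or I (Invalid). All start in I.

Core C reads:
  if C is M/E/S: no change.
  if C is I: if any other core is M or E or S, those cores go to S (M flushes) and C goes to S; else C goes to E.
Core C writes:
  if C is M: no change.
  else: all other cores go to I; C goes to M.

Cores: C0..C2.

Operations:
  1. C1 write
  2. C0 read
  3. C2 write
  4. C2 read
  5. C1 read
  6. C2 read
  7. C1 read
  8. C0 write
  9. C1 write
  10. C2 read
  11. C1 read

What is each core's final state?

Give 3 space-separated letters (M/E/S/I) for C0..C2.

Op 1: C1 write [C1 write: invalidate none -> C1=M] -> [I,M,I]
Op 2: C0 read [C0 read from I: others=['C1=M'] -> C0=S, others downsized to S] -> [S,S,I]
Op 3: C2 write [C2 write: invalidate ['C0=S', 'C1=S'] -> C2=M] -> [I,I,M]
Op 4: C2 read [C2 read: already in M, no change] -> [I,I,M]
Op 5: C1 read [C1 read from I: others=['C2=M'] -> C1=S, others downsized to S] -> [I,S,S]
Op 6: C2 read [C2 read: already in S, no change] -> [I,S,S]
Op 7: C1 read [C1 read: already in S, no change] -> [I,S,S]
Op 8: C0 write [C0 write: invalidate ['C1=S', 'C2=S'] -> C0=M] -> [M,I,I]
Op 9: C1 write [C1 write: invalidate ['C0=M'] -> C1=M] -> [I,M,I]
Op 10: C2 read [C2 read from I: others=['C1=M'] -> C2=S, others downsized to S] -> [I,S,S]
Op 11: C1 read [C1 read: already in S, no change] -> [I,S,S]

Answer: I S S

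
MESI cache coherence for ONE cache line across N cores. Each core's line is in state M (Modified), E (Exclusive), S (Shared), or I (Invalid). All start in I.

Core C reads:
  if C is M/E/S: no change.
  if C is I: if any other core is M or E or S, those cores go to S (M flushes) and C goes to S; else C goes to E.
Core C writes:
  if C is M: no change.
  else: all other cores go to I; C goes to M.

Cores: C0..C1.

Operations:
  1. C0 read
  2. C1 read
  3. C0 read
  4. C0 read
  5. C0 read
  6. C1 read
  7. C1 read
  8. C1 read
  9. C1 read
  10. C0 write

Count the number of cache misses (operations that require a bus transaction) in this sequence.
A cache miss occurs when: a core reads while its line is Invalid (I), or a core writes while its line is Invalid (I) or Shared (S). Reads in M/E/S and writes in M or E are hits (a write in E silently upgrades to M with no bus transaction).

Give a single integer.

Op 1: C0 read [C0 read from I: no other sharers -> C0=E (exclusive)] -> [E,I] [MISS #1: read from I]
Op 2: C1 read [C1 read from I: others=['C0=E'] -> C1=S, others downsized to S] -> [S,S] [MISS #2: read from I]
Op 3: C0 read [C0 read: already in S, no change] -> [S,S] [hit: read from S]
Op 4: C0 read [C0 read: already in S, no change] -> [S,S] [hit: read from S]
Op 5: C0 read [C0 read: already in S, no change] -> [S,S] [hit: read from S]
Op 6: C1 read [C1 read: already in S, no change] -> [S,S] [hit: read from S]
Op 7: C1 read [C1 read: already in S, no change] -> [S,S] [hit: read from S]
Op 8: C1 read [C1 read: already in S, no change] -> [S,S] [hit: read from S]
Op 9: C1 read [C1 read: already in S, no change] -> [S,S] [hit: read from S]
Op 10: C0 write [C0 write: invalidate ['C1=S'] -> C0=M] -> [M,I] [MISS #3: write from S]

Answer: 3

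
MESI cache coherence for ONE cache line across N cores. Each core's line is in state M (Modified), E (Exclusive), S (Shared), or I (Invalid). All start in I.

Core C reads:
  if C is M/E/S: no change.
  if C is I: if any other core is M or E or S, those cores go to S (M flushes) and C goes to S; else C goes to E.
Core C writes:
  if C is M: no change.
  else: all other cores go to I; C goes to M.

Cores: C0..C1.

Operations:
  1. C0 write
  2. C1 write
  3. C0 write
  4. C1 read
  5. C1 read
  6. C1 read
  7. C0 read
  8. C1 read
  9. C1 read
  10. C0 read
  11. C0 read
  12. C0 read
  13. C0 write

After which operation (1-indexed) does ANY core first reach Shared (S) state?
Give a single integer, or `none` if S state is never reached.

Op 1: C0 write [C0 write: invalidate none -> C0=M] -> [M,I]
Op 2: C1 write [C1 write: invalidate ['C0=M'] -> C1=M] -> [I,M]
Op 3: C0 write [C0 write: invalidate ['C1=M'] -> C0=M] -> [M,I]
Op 4: C1 read [C1 read from I: others=['C0=M'] -> C1=S, others downsized to S] -> [S,S]
  -> First S state at op 4; remaining ops need not be traced.

Answer: 4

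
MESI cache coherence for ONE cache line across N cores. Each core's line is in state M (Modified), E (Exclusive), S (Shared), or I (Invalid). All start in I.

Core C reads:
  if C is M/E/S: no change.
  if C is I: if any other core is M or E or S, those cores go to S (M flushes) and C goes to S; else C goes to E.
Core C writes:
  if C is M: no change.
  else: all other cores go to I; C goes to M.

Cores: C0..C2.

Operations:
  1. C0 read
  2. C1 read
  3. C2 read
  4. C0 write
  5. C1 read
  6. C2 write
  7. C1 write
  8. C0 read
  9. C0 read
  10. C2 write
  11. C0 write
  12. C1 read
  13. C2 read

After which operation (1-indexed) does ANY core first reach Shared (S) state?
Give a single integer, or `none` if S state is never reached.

Op 1: C0 read [C0 read from I: no other sharers -> C0=E (exclusive)] -> [E,I,I]
Op 2: C1 read [C1 read from I: others=['C0=E'] -> C1=S, others downsized to S] -> [S,S,I]
  -> First S state at op 2; remaining ops need not be traced.

Answer: 2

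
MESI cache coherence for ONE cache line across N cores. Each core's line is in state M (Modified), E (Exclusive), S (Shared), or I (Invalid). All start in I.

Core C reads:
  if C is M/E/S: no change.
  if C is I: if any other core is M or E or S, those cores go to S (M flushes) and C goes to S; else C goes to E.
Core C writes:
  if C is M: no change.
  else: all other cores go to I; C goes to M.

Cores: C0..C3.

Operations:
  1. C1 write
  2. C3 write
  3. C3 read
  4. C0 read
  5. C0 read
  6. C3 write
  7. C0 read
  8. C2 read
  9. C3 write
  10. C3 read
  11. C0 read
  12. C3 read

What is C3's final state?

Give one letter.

Answer: S

Derivation:
Op 1: C1 write [C1 write: invalidate none -> C1=M] -> [I,M,I,I]
Op 2: C3 write [C3 write: invalidate ['C1=M'] -> C3=M] -> [I,I,I,M]
Op 3: C3 read [C3 read: already in M, no change] -> [I,I,I,M]
Op 4: C0 read [C0 read from I: others=['C3=M'] -> C0=S, others downsized to S] -> [S,I,I,S]
Op 5: C0 read [C0 read: already in S, no change] -> [S,I,I,S]
Op 6: C3 write [C3 write: invalidate ['C0=S'] -> C3=M] -> [I,I,I,M]
Op 7: C0 read [C0 read from I: others=['C3=M'] -> C0=S, others downsized to S] -> [S,I,I,S]
Op 8: C2 read [C2 read from I: others=['C0=S', 'C3=S'] -> C2=S, others downsized to S] -> [S,I,S,S]
Op 9: C3 write [C3 write: invalidate ['C0=S', 'C2=S'] -> C3=M] -> [I,I,I,M]
Op 10: C3 read [C3 read: already in M, no change] -> [I,I,I,M]
Op 11: C0 read [C0 read from I: others=['C3=M'] -> C0=S, others downsized to S] -> [S,I,I,S]
Op 12: C3 read [C3 read: already in S, no change] -> [S,I,I,S]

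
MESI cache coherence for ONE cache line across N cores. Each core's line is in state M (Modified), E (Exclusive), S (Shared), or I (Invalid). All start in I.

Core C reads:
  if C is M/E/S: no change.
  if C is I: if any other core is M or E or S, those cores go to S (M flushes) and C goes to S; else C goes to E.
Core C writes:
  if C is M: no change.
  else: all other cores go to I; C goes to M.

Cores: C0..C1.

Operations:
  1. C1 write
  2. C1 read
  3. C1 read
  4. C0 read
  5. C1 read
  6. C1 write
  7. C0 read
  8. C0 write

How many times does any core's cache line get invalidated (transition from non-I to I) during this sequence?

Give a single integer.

Op 1: C1 write [C1 write: invalidate none -> C1=M] -> [I,M] (invalidations this op: 0; running total: 0)
Op 2: C1 read [C1 read: already in M, no change] -> [I,M] (invalidations this op: 0; running total: 0)
Op 3: C1 read [C1 read: already in M, no change] -> [I,M] (invalidations this op: 0; running total: 0)
Op 4: C0 read [C0 read from I: others=['C1=M'] -> C0=S, others downsized to S] -> [S,S] (invalidations this op: 0; running total: 0)
Op 5: C1 read [C1 read: already in S, no change] -> [S,S] (invalidations this op: 0; running total: 0)
Op 6: C1 write [C1 write: invalidate ['C0=S'] -> C1=M] -> [I,M] (invalidations this op: 1; running total: 1)
Op 7: C0 read [C0 read from I: others=['C1=M'] -> C0=S, others downsized to S] -> [S,S] (invalidations this op: 0; running total: 1)
Op 8: C0 write [C0 write: invalidate ['C1=S'] -> C0=M] -> [M,I] (invalidations this op: 1; running total: 2)

Answer: 2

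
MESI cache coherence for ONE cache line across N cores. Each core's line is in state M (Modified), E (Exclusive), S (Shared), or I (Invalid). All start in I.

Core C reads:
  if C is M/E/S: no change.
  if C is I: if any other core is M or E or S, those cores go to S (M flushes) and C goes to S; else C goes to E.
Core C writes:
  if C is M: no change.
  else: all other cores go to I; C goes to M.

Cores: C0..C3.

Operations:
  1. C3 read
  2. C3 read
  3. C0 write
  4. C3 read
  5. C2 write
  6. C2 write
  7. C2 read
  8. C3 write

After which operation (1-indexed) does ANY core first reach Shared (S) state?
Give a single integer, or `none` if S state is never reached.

Answer: 4

Derivation:
Op 1: C3 read [C3 read from I: no other sharers -> C3=E (exclusive)] -> [I,I,I,E]
Op 2: C3 read [C3 read: already in E, no change] -> [I,I,I,E]
Op 3: C0 write [C0 write: invalidate ['C3=E'] -> C0=M] -> [M,I,I,I]
Op 4: C3 read [C3 read from I: others=['C0=M'] -> C3=S, others downsized to S] -> [S,I,I,S]
  -> First S state at op 4; remaining ops need not be traced.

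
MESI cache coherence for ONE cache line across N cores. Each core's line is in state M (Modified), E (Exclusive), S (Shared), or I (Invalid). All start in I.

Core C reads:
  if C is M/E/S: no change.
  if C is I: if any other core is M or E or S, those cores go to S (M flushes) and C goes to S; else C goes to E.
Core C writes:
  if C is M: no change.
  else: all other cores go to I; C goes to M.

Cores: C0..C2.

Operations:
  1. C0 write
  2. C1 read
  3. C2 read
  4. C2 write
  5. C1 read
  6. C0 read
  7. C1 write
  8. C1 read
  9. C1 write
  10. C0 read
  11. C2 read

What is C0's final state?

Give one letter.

Op 1: C0 write [C0 write: invalidate none -> C0=M] -> [M,I,I]
Op 2: C1 read [C1 read from I: others=['C0=M'] -> C1=S, others downsized to S] -> [S,S,I]
Op 3: C2 read [C2 read from I: others=['C0=S', 'C1=S'] -> C2=S, others downsized to S] -> [S,S,S]
Op 4: C2 write [C2 write: invalidate ['C0=S', 'C1=S'] -> C2=M] -> [I,I,M]
Op 5: C1 read [C1 read from I: others=['C2=M'] -> C1=S, others downsized to S] -> [I,S,S]
Op 6: C0 read [C0 read from I: others=['C1=S', 'C2=S'] -> C0=S, others downsized to S] -> [S,S,S]
Op 7: C1 write [C1 write: invalidate ['C0=S', 'C2=S'] -> C1=M] -> [I,M,I]
Op 8: C1 read [C1 read: already in M, no change] -> [I,M,I]
Op 9: C1 write [C1 write: already M (modified), no change] -> [I,M,I]
Op 10: C0 read [C0 read from I: others=['C1=M'] -> C0=S, others downsized to S] -> [S,S,I]
Op 11: C2 read [C2 read from I: others=['C0=S', 'C1=S'] -> C2=S, others downsized to S] -> [S,S,S]

Answer: S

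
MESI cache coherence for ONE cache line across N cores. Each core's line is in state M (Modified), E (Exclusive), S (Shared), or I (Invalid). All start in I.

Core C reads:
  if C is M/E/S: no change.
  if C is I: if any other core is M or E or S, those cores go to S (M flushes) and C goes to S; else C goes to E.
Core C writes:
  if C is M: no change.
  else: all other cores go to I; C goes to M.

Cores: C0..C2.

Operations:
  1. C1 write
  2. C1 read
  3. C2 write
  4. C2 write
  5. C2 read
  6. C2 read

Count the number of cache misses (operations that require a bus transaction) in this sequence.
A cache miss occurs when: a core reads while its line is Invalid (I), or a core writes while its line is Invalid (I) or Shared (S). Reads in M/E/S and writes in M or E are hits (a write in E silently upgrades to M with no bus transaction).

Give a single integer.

Op 1: C1 write [C1 write: invalidate none -> C1=M] -> [I,M,I] [MISS #1: write from I]
Op 2: C1 read [C1 read: already in M, no change] -> [I,M,I] [hit: read from M]
Op 3: C2 write [C2 write: invalidate ['C1=M'] -> C2=M] -> [I,I,M] [MISS #2: write from I]
Op 4: C2 write [C2 write: already M (modified), no change] -> [I,I,M] [hit: write from M]
Op 5: C2 read [C2 read: already in M, no change] -> [I,I,M] [hit: read from M]
Op 6: C2 read [C2 read: already in M, no change] -> [I,I,M] [hit: read from M]

Answer: 2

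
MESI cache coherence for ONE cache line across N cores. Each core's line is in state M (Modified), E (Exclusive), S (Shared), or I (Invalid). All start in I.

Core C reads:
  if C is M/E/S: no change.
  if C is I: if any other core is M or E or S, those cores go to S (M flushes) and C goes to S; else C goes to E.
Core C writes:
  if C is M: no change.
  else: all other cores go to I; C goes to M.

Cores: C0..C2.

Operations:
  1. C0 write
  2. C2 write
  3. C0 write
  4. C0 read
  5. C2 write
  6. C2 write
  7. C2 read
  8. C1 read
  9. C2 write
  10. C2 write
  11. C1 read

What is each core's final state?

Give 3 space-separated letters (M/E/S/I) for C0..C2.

Answer: I S S

Derivation:
Op 1: C0 write [C0 write: invalidate none -> C0=M] -> [M,I,I]
Op 2: C2 write [C2 write: invalidate ['C0=M'] -> C2=M] -> [I,I,M]
Op 3: C0 write [C0 write: invalidate ['C2=M'] -> C0=M] -> [M,I,I]
Op 4: C0 read [C0 read: already in M, no change] -> [M,I,I]
Op 5: C2 write [C2 write: invalidate ['C0=M'] -> C2=M] -> [I,I,M]
Op 6: C2 write [C2 write: already M (modified), no change] -> [I,I,M]
Op 7: C2 read [C2 read: already in M, no change] -> [I,I,M]
Op 8: C1 read [C1 read from I: others=['C2=M'] -> C1=S, others downsized to S] -> [I,S,S]
Op 9: C2 write [C2 write: invalidate ['C1=S'] -> C2=M] -> [I,I,M]
Op 10: C2 write [C2 write: already M (modified), no change] -> [I,I,M]
Op 11: C1 read [C1 read from I: others=['C2=M'] -> C1=S, others downsized to S] -> [I,S,S]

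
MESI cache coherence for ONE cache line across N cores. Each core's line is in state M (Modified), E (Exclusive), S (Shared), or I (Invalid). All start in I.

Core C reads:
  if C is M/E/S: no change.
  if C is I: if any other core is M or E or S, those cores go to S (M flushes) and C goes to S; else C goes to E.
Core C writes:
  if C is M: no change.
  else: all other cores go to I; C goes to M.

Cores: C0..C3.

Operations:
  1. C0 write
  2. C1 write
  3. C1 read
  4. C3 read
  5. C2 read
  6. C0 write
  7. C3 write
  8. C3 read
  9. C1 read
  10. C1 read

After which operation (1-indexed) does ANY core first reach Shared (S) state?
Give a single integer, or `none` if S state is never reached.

Op 1: C0 write [C0 write: invalidate none -> C0=M] -> [M,I,I,I]
Op 2: C1 write [C1 write: invalidate ['C0=M'] -> C1=M] -> [I,M,I,I]
Op 3: C1 read [C1 read: already in M, no change] -> [I,M,I,I]
Op 4: C3 read [C3 read from I: others=['C1=M'] -> C3=S, others downsized to S] -> [I,S,I,S]
  -> First S state at op 4; remaining ops need not be traced.

Answer: 4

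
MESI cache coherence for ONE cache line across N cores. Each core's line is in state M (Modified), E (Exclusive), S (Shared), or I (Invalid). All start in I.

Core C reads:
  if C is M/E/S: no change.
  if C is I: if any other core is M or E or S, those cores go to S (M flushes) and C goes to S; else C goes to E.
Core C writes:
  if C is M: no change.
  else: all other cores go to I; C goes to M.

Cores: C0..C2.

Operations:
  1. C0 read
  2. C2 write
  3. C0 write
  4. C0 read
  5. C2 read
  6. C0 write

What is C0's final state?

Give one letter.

Op 1: C0 read [C0 read from I: no other sharers -> C0=E (exclusive)] -> [E,I,I]
Op 2: C2 write [C2 write: invalidate ['C0=E'] -> C2=M] -> [I,I,M]
Op 3: C0 write [C0 write: invalidate ['C2=M'] -> C0=M] -> [M,I,I]
Op 4: C0 read [C0 read: already in M, no change] -> [M,I,I]
Op 5: C2 read [C2 read from I: others=['C0=M'] -> C2=S, others downsized to S] -> [S,I,S]
Op 6: C0 write [C0 write: invalidate ['C2=S'] -> C0=M] -> [M,I,I]

Answer: M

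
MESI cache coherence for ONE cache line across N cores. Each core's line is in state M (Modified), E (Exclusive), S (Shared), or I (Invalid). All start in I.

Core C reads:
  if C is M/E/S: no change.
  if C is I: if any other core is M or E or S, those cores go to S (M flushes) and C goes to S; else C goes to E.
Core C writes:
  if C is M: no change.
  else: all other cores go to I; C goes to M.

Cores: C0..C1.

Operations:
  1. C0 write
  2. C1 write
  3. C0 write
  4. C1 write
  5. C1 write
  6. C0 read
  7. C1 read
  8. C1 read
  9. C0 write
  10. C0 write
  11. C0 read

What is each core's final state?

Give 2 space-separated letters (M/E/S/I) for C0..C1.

Op 1: C0 write [C0 write: invalidate none -> C0=M] -> [M,I]
Op 2: C1 write [C1 write: invalidate ['C0=M'] -> C1=M] -> [I,M]
Op 3: C0 write [C0 write: invalidate ['C1=M'] -> C0=M] -> [M,I]
Op 4: C1 write [C1 write: invalidate ['C0=M'] -> C1=M] -> [I,M]
Op 5: C1 write [C1 write: already M (modified), no change] -> [I,M]
Op 6: C0 read [C0 read from I: others=['C1=M'] -> C0=S, others downsized to S] -> [S,S]
Op 7: C1 read [C1 read: already in S, no change] -> [S,S]
Op 8: C1 read [C1 read: already in S, no change] -> [S,S]
Op 9: C0 write [C0 write: invalidate ['C1=S'] -> C0=M] -> [M,I]
Op 10: C0 write [C0 write: already M (modified), no change] -> [M,I]
Op 11: C0 read [C0 read: already in M, no change] -> [M,I]

Answer: M I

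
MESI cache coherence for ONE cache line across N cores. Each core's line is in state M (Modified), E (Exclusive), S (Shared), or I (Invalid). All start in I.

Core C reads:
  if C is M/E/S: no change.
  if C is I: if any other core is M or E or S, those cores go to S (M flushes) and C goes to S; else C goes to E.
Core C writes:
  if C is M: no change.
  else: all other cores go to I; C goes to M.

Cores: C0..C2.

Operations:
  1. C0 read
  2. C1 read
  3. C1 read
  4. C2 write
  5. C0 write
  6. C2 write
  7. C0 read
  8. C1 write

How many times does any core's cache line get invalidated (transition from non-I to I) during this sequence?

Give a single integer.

Op 1: C0 read [C0 read from I: no other sharers -> C0=E (exclusive)] -> [E,I,I] (invalidations this op: 0; running total: 0)
Op 2: C1 read [C1 read from I: others=['C0=E'] -> C1=S, others downsized to S] -> [S,S,I] (invalidations this op: 0; running total: 0)
Op 3: C1 read [C1 read: already in S, no change] -> [S,S,I] (invalidations this op: 0; running total: 0)
Op 4: C2 write [C2 write: invalidate ['C0=S', 'C1=S'] -> C2=M] -> [I,I,M] (invalidations this op: 2; running total: 2)
Op 5: C0 write [C0 write: invalidate ['C2=M'] -> C0=M] -> [M,I,I] (invalidations this op: 1; running total: 3)
Op 6: C2 write [C2 write: invalidate ['C0=M'] -> C2=M] -> [I,I,M] (invalidations this op: 1; running total: 4)
Op 7: C0 read [C0 read from I: others=['C2=M'] -> C0=S, others downsized to S] -> [S,I,S] (invalidations this op: 0; running total: 4)
Op 8: C1 write [C1 write: invalidate ['C0=S', 'C2=S'] -> C1=M] -> [I,M,I] (invalidations this op: 2; running total: 6)

Answer: 6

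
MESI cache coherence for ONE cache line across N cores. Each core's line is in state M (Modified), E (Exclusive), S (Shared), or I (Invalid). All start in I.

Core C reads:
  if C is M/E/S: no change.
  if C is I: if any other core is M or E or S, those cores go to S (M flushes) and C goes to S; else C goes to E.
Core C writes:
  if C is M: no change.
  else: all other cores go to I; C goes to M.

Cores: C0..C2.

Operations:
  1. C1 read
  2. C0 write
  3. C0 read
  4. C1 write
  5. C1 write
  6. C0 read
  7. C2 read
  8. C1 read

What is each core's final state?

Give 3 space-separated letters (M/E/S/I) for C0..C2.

Op 1: C1 read [C1 read from I: no other sharers -> C1=E (exclusive)] -> [I,E,I]
Op 2: C0 write [C0 write: invalidate ['C1=E'] -> C0=M] -> [M,I,I]
Op 3: C0 read [C0 read: already in M, no change] -> [M,I,I]
Op 4: C1 write [C1 write: invalidate ['C0=M'] -> C1=M] -> [I,M,I]
Op 5: C1 write [C1 write: already M (modified), no change] -> [I,M,I]
Op 6: C0 read [C0 read from I: others=['C1=M'] -> C0=S, others downsized to S] -> [S,S,I]
Op 7: C2 read [C2 read from I: others=['C0=S', 'C1=S'] -> C2=S, others downsized to S] -> [S,S,S]
Op 8: C1 read [C1 read: already in S, no change] -> [S,S,S]

Answer: S S S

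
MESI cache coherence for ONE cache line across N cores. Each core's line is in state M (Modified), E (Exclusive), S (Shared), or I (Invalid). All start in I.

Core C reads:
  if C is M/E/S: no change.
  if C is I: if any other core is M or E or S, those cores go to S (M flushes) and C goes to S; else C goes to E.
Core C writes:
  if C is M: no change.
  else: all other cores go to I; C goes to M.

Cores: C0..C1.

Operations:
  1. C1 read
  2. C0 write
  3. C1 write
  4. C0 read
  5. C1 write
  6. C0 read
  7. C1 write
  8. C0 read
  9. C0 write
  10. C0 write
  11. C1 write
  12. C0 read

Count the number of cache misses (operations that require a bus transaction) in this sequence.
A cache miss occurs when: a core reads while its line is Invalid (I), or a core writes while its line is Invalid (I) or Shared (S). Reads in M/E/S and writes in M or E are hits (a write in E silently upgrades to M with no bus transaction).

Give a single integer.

Answer: 11

Derivation:
Op 1: C1 read [C1 read from I: no other sharers -> C1=E (exclusive)] -> [I,E] [MISS #1: read from I]
Op 2: C0 write [C0 write: invalidate ['C1=E'] -> C0=M] -> [M,I] [MISS #2: write from I]
Op 3: C1 write [C1 write: invalidate ['C0=M'] -> C1=M] -> [I,M] [MISS #3: write from I]
Op 4: C0 read [C0 read from I: others=['C1=M'] -> C0=S, others downsized to S] -> [S,S] [MISS #4: read from I]
Op 5: C1 write [C1 write: invalidate ['C0=S'] -> C1=M] -> [I,M] [MISS #5: write from S]
Op 6: C0 read [C0 read from I: others=['C1=M'] -> C0=S, others downsized to S] -> [S,S] [MISS #6: read from I]
Op 7: C1 write [C1 write: invalidate ['C0=S'] -> C1=M] -> [I,M] [MISS #7: write from S]
Op 8: C0 read [C0 read from I: others=['C1=M'] -> C0=S, others downsized to S] -> [S,S] [MISS #8: read from I]
Op 9: C0 write [C0 write: invalidate ['C1=S'] -> C0=M] -> [M,I] [MISS #9: write from S]
Op 10: C0 write [C0 write: already M (modified), no change] -> [M,I] [hit: write from M]
Op 11: C1 write [C1 write: invalidate ['C0=M'] -> C1=M] -> [I,M] [MISS #10: write from I]
Op 12: C0 read [C0 read from I: others=['C1=M'] -> C0=S, others downsized to S] -> [S,S] [MISS #11: read from I]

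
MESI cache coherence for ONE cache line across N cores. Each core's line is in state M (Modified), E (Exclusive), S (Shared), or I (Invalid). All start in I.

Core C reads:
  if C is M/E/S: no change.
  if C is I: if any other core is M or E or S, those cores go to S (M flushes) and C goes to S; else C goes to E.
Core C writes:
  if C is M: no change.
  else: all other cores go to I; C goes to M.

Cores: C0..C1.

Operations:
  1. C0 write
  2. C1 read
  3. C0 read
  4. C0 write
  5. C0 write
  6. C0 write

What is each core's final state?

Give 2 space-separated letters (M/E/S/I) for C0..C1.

Answer: M I

Derivation:
Op 1: C0 write [C0 write: invalidate none -> C0=M] -> [M,I]
Op 2: C1 read [C1 read from I: others=['C0=M'] -> C1=S, others downsized to S] -> [S,S]
Op 3: C0 read [C0 read: already in S, no change] -> [S,S]
Op 4: C0 write [C0 write: invalidate ['C1=S'] -> C0=M] -> [M,I]
Op 5: C0 write [C0 write: already M (modified), no change] -> [M,I]
Op 6: C0 write [C0 write: already M (modified), no change] -> [M,I]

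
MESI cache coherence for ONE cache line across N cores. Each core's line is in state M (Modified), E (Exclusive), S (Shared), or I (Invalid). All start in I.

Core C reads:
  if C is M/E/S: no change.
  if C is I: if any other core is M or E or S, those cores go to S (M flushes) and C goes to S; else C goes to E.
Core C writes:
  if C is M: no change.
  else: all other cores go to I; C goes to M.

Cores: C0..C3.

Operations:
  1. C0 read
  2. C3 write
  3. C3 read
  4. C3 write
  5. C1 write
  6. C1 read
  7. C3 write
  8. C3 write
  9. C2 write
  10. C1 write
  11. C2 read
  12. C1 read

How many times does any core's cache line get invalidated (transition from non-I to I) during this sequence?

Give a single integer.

Answer: 5

Derivation:
Op 1: C0 read [C0 read from I: no other sharers -> C0=E (exclusive)] -> [E,I,I,I] (invalidations this op: 0; running total: 0)
Op 2: C3 write [C3 write: invalidate ['C0=E'] -> C3=M] -> [I,I,I,M] (invalidations this op: 1; running total: 1)
Op 3: C3 read [C3 read: already in M, no change] -> [I,I,I,M] (invalidations this op: 0; running total: 1)
Op 4: C3 write [C3 write: already M (modified), no change] -> [I,I,I,M] (invalidations this op: 0; running total: 1)
Op 5: C1 write [C1 write: invalidate ['C3=M'] -> C1=M] -> [I,M,I,I] (invalidations this op: 1; running total: 2)
Op 6: C1 read [C1 read: already in M, no change] -> [I,M,I,I] (invalidations this op: 0; running total: 2)
Op 7: C3 write [C3 write: invalidate ['C1=M'] -> C3=M] -> [I,I,I,M] (invalidations this op: 1; running total: 3)
Op 8: C3 write [C3 write: already M (modified), no change] -> [I,I,I,M] (invalidations this op: 0; running total: 3)
Op 9: C2 write [C2 write: invalidate ['C3=M'] -> C2=M] -> [I,I,M,I] (invalidations this op: 1; running total: 4)
Op 10: C1 write [C1 write: invalidate ['C2=M'] -> C1=M] -> [I,M,I,I] (invalidations this op: 1; running total: 5)
Op 11: C2 read [C2 read from I: others=['C1=M'] -> C2=S, others downsized to S] -> [I,S,S,I] (invalidations this op: 0; running total: 5)
Op 12: C1 read [C1 read: already in S, no change] -> [I,S,S,I] (invalidations this op: 0; running total: 5)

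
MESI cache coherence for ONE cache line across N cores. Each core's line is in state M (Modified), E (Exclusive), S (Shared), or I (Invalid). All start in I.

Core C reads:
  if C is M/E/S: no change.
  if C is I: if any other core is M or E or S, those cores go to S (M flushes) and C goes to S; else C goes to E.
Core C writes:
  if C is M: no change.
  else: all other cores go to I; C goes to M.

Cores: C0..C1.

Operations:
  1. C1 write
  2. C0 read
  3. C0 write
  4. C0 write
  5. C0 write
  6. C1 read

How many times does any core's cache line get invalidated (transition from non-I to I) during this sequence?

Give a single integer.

Op 1: C1 write [C1 write: invalidate none -> C1=M] -> [I,M] (invalidations this op: 0; running total: 0)
Op 2: C0 read [C0 read from I: others=['C1=M'] -> C0=S, others downsized to S] -> [S,S] (invalidations this op: 0; running total: 0)
Op 3: C0 write [C0 write: invalidate ['C1=S'] -> C0=M] -> [M,I] (invalidations this op: 1; running total: 1)
Op 4: C0 write [C0 write: already M (modified), no change] -> [M,I] (invalidations this op: 0; running total: 1)
Op 5: C0 write [C0 write: already M (modified), no change] -> [M,I] (invalidations this op: 0; running total: 1)
Op 6: C1 read [C1 read from I: others=['C0=M'] -> C1=S, others downsized to S] -> [S,S] (invalidations this op: 0; running total: 1)

Answer: 1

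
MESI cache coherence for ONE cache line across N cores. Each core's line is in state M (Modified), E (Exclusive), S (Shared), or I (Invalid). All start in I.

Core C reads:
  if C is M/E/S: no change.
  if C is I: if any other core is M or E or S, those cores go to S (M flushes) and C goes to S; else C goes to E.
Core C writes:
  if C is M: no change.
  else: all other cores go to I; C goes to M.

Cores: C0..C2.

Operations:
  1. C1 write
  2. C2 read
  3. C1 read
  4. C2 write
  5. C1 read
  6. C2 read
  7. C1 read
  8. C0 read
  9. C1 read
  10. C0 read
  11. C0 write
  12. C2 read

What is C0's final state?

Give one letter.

Answer: S

Derivation:
Op 1: C1 write [C1 write: invalidate none -> C1=M] -> [I,M,I]
Op 2: C2 read [C2 read from I: others=['C1=M'] -> C2=S, others downsized to S] -> [I,S,S]
Op 3: C1 read [C1 read: already in S, no change] -> [I,S,S]
Op 4: C2 write [C2 write: invalidate ['C1=S'] -> C2=M] -> [I,I,M]
Op 5: C1 read [C1 read from I: others=['C2=M'] -> C1=S, others downsized to S] -> [I,S,S]
Op 6: C2 read [C2 read: already in S, no change] -> [I,S,S]
Op 7: C1 read [C1 read: already in S, no change] -> [I,S,S]
Op 8: C0 read [C0 read from I: others=['C1=S', 'C2=S'] -> C0=S, others downsized to S] -> [S,S,S]
Op 9: C1 read [C1 read: already in S, no change] -> [S,S,S]
Op 10: C0 read [C0 read: already in S, no change] -> [S,S,S]
Op 11: C0 write [C0 write: invalidate ['C1=S', 'C2=S'] -> C0=M] -> [M,I,I]
Op 12: C2 read [C2 read from I: others=['C0=M'] -> C2=S, others downsized to S] -> [S,I,S]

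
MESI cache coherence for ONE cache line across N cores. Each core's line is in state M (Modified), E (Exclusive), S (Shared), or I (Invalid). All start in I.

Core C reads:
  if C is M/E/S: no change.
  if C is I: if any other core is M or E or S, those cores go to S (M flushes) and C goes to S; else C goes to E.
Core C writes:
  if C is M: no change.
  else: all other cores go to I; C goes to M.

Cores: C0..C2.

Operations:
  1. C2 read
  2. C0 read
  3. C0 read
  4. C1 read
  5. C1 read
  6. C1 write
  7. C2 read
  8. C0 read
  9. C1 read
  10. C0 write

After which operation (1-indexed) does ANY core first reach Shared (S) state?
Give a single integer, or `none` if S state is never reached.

Op 1: C2 read [C2 read from I: no other sharers -> C2=E (exclusive)] -> [I,I,E]
Op 2: C0 read [C0 read from I: others=['C2=E'] -> C0=S, others downsized to S] -> [S,I,S]
  -> First S state at op 2; remaining ops need not be traced.

Answer: 2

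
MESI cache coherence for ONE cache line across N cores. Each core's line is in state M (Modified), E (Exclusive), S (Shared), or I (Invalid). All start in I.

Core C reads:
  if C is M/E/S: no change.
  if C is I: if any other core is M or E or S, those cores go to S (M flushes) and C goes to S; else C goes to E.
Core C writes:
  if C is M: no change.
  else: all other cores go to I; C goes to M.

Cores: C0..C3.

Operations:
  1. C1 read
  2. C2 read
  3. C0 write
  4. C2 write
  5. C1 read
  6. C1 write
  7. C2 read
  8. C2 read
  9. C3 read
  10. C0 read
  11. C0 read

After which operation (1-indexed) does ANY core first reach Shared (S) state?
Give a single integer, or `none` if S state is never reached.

Answer: 2

Derivation:
Op 1: C1 read [C1 read from I: no other sharers -> C1=E (exclusive)] -> [I,E,I,I]
Op 2: C2 read [C2 read from I: others=['C1=E'] -> C2=S, others downsized to S] -> [I,S,S,I]
  -> First S state at op 2; remaining ops need not be traced.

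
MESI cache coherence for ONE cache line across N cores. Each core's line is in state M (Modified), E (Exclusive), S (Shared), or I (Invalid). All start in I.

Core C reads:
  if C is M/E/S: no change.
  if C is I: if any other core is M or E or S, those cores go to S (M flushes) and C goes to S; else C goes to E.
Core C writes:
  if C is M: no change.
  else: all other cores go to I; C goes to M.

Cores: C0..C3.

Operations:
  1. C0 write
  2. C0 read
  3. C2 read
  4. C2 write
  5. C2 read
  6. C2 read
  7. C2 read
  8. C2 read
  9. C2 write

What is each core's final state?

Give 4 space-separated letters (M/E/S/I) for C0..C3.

Op 1: C0 write [C0 write: invalidate none -> C0=M] -> [M,I,I,I]
Op 2: C0 read [C0 read: already in M, no change] -> [M,I,I,I]
Op 3: C2 read [C2 read from I: others=['C0=M'] -> C2=S, others downsized to S] -> [S,I,S,I]
Op 4: C2 write [C2 write: invalidate ['C0=S'] -> C2=M] -> [I,I,M,I]
Op 5: C2 read [C2 read: already in M, no change] -> [I,I,M,I]
Op 6: C2 read [C2 read: already in M, no change] -> [I,I,M,I]
Op 7: C2 read [C2 read: already in M, no change] -> [I,I,M,I]
Op 8: C2 read [C2 read: already in M, no change] -> [I,I,M,I]
Op 9: C2 write [C2 write: already M (modified), no change] -> [I,I,M,I]

Answer: I I M I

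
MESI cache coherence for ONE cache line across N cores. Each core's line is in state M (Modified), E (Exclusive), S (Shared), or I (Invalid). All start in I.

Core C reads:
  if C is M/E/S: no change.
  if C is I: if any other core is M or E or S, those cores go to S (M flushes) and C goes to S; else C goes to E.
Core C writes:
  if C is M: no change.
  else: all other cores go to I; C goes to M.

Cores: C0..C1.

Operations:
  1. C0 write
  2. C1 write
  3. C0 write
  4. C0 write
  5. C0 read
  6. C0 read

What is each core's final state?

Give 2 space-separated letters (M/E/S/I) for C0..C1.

Op 1: C0 write [C0 write: invalidate none -> C0=M] -> [M,I]
Op 2: C1 write [C1 write: invalidate ['C0=M'] -> C1=M] -> [I,M]
Op 3: C0 write [C0 write: invalidate ['C1=M'] -> C0=M] -> [M,I]
Op 4: C0 write [C0 write: already M (modified), no change] -> [M,I]
Op 5: C0 read [C0 read: already in M, no change] -> [M,I]
Op 6: C0 read [C0 read: already in M, no change] -> [M,I]

Answer: M I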